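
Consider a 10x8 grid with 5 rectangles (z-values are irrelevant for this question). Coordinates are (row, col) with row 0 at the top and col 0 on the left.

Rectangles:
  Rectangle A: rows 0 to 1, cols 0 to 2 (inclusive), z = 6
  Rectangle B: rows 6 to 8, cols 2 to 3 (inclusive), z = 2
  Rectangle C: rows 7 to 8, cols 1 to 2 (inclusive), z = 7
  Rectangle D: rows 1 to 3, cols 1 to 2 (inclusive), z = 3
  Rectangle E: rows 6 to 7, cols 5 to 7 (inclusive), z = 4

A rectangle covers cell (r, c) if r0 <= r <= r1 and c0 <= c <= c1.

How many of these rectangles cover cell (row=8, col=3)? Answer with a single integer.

Check cell (8,3):
  A: rows 0-1 cols 0-2 -> outside (row miss)
  B: rows 6-8 cols 2-3 -> covers
  C: rows 7-8 cols 1-2 -> outside (col miss)
  D: rows 1-3 cols 1-2 -> outside (row miss)
  E: rows 6-7 cols 5-7 -> outside (row miss)
Count covering = 1

Answer: 1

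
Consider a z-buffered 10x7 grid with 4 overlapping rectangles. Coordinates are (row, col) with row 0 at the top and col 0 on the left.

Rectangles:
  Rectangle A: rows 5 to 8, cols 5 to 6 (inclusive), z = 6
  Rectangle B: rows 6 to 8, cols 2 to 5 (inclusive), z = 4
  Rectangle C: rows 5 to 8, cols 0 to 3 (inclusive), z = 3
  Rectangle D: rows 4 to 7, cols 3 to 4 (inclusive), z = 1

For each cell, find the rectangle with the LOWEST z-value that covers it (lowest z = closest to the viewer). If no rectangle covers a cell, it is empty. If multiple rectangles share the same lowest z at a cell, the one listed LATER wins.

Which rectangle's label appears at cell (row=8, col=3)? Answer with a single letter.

Answer: C

Derivation:
Check cell (8,3):
  A: rows 5-8 cols 5-6 -> outside (col miss)
  B: rows 6-8 cols 2-5 z=4 -> covers; best now B (z=4)
  C: rows 5-8 cols 0-3 z=3 -> covers; best now C (z=3)
  D: rows 4-7 cols 3-4 -> outside (row miss)
Winner: C at z=3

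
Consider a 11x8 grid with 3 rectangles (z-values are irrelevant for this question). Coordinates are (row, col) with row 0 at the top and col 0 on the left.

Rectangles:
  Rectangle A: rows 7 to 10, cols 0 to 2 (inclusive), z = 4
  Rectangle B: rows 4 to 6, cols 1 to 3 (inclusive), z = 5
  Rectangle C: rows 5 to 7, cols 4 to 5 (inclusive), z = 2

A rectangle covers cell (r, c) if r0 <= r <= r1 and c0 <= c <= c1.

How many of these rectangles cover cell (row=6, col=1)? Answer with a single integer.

Check cell (6,1):
  A: rows 7-10 cols 0-2 -> outside (row miss)
  B: rows 4-6 cols 1-3 -> covers
  C: rows 5-7 cols 4-5 -> outside (col miss)
Count covering = 1

Answer: 1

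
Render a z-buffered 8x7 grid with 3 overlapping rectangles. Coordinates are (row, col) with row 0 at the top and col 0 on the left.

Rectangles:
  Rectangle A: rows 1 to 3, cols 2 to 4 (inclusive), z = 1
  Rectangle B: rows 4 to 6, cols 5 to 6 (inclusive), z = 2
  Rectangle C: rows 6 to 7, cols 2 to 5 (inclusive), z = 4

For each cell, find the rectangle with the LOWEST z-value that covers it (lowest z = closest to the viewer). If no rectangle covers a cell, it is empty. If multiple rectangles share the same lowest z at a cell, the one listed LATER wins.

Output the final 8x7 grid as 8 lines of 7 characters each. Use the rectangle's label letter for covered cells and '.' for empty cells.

.......
..AAA..
..AAA..
..AAA..
.....BB
.....BB
..CCCBB
..CCCC.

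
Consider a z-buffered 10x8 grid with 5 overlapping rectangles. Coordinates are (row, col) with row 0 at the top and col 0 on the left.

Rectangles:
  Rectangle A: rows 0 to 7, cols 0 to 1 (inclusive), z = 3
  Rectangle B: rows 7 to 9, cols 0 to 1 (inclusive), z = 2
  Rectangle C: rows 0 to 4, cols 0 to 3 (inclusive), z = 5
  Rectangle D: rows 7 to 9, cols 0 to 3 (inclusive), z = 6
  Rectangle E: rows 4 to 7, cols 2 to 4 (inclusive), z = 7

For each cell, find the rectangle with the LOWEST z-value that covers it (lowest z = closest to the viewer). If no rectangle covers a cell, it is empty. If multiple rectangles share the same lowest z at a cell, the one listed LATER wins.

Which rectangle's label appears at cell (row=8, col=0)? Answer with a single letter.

Check cell (8,0):
  A: rows 0-7 cols 0-1 -> outside (row miss)
  B: rows 7-9 cols 0-1 z=2 -> covers; best now B (z=2)
  C: rows 0-4 cols 0-3 -> outside (row miss)
  D: rows 7-9 cols 0-3 z=6 -> covers; best now B (z=2)
  E: rows 4-7 cols 2-4 -> outside (row miss)
Winner: B at z=2

Answer: B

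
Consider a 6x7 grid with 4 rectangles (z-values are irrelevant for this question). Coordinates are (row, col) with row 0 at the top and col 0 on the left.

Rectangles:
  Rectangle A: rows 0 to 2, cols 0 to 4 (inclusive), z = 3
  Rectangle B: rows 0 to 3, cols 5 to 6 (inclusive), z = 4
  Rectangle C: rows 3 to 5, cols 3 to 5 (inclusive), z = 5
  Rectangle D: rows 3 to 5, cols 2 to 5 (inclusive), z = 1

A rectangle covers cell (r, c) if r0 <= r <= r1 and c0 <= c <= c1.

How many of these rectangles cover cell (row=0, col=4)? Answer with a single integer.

Answer: 1

Derivation:
Check cell (0,4):
  A: rows 0-2 cols 0-4 -> covers
  B: rows 0-3 cols 5-6 -> outside (col miss)
  C: rows 3-5 cols 3-5 -> outside (row miss)
  D: rows 3-5 cols 2-5 -> outside (row miss)
Count covering = 1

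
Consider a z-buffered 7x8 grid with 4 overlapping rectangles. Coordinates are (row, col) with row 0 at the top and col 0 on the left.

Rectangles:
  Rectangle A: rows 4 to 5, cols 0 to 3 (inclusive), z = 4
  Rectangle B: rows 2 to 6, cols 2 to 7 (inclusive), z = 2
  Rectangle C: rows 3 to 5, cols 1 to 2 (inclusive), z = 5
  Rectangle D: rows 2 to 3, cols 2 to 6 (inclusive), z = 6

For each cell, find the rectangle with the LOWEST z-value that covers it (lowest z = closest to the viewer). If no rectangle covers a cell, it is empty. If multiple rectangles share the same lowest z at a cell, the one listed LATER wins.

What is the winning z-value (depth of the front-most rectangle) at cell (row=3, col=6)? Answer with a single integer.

Check cell (3,6):
  A: rows 4-5 cols 0-3 -> outside (row miss)
  B: rows 2-6 cols 2-7 z=2 -> covers; best now B (z=2)
  C: rows 3-5 cols 1-2 -> outside (col miss)
  D: rows 2-3 cols 2-6 z=6 -> covers; best now B (z=2)
Winner: B at z=2

Answer: 2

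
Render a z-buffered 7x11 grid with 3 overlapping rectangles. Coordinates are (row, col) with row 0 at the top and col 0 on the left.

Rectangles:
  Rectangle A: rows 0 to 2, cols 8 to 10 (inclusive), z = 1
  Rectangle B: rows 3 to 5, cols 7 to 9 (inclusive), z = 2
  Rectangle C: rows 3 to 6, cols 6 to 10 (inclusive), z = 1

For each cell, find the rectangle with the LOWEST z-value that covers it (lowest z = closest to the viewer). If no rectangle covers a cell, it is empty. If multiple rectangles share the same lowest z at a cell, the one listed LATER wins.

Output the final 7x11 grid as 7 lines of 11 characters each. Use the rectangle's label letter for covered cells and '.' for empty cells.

........AAA
........AAA
........AAA
......CCCCC
......CCCCC
......CCCCC
......CCCCC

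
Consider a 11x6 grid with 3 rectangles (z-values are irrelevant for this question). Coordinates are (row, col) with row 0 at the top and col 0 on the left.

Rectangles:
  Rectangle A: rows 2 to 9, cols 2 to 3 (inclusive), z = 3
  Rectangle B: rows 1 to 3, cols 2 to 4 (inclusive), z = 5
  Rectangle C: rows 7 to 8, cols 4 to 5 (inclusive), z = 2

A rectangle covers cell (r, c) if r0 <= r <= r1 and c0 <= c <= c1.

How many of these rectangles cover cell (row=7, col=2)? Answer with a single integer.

Answer: 1

Derivation:
Check cell (7,2):
  A: rows 2-9 cols 2-3 -> covers
  B: rows 1-3 cols 2-4 -> outside (row miss)
  C: rows 7-8 cols 4-5 -> outside (col miss)
Count covering = 1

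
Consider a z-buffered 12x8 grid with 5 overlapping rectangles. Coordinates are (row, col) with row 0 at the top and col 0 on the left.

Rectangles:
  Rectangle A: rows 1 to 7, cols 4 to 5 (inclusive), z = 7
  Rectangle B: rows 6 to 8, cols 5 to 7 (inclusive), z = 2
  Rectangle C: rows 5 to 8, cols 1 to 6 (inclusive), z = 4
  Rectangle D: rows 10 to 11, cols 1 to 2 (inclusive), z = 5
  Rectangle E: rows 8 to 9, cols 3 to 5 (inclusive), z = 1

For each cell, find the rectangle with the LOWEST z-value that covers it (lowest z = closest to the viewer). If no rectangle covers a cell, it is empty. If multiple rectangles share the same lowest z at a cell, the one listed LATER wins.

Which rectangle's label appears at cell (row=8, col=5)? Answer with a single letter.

Answer: E

Derivation:
Check cell (8,5):
  A: rows 1-7 cols 4-5 -> outside (row miss)
  B: rows 6-8 cols 5-7 z=2 -> covers; best now B (z=2)
  C: rows 5-8 cols 1-6 z=4 -> covers; best now B (z=2)
  D: rows 10-11 cols 1-2 -> outside (row miss)
  E: rows 8-9 cols 3-5 z=1 -> covers; best now E (z=1)
Winner: E at z=1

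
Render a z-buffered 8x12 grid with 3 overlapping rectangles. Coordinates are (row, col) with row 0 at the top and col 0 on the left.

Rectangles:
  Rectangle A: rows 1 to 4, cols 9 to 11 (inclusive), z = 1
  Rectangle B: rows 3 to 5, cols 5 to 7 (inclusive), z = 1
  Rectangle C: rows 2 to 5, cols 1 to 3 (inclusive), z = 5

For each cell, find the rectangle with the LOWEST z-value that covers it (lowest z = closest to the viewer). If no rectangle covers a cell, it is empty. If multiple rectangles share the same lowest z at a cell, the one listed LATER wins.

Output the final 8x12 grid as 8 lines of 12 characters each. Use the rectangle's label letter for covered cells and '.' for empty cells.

............
.........AAA
.CCC.....AAA
.CCC.BBB.AAA
.CCC.BBB.AAA
.CCC.BBB....
............
............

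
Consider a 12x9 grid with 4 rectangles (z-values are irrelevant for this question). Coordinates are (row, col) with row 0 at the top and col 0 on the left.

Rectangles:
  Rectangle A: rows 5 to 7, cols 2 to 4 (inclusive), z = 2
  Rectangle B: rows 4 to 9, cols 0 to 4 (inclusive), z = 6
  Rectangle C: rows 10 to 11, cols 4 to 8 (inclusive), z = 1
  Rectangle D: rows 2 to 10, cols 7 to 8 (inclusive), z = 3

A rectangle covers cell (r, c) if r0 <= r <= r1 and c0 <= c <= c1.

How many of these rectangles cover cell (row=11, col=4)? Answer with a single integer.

Answer: 1

Derivation:
Check cell (11,4):
  A: rows 5-7 cols 2-4 -> outside (row miss)
  B: rows 4-9 cols 0-4 -> outside (row miss)
  C: rows 10-11 cols 4-8 -> covers
  D: rows 2-10 cols 7-8 -> outside (row miss)
Count covering = 1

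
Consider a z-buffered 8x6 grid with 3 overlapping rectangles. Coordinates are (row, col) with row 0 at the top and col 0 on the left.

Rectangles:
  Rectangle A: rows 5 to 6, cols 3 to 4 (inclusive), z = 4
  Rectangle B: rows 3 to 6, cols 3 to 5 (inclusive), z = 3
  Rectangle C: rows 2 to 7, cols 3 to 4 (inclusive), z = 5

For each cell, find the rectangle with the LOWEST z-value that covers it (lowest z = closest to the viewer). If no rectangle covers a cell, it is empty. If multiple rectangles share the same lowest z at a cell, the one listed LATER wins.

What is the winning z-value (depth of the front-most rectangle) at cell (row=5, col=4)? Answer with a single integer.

Answer: 3

Derivation:
Check cell (5,4):
  A: rows 5-6 cols 3-4 z=4 -> covers; best now A (z=4)
  B: rows 3-6 cols 3-5 z=3 -> covers; best now B (z=3)
  C: rows 2-7 cols 3-4 z=5 -> covers; best now B (z=3)
Winner: B at z=3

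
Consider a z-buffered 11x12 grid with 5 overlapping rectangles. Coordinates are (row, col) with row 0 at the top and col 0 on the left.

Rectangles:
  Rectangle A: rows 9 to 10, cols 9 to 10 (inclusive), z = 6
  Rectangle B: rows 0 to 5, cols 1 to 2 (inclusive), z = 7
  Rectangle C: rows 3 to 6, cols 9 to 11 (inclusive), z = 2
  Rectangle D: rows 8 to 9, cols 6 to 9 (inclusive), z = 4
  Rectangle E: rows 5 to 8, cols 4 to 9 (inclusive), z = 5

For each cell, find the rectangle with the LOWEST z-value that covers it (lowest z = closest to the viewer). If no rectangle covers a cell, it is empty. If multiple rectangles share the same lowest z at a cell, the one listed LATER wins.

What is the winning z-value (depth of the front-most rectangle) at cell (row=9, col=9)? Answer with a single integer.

Check cell (9,9):
  A: rows 9-10 cols 9-10 z=6 -> covers; best now A (z=6)
  B: rows 0-5 cols 1-2 -> outside (row miss)
  C: rows 3-6 cols 9-11 -> outside (row miss)
  D: rows 8-9 cols 6-9 z=4 -> covers; best now D (z=4)
  E: rows 5-8 cols 4-9 -> outside (row miss)
Winner: D at z=4

Answer: 4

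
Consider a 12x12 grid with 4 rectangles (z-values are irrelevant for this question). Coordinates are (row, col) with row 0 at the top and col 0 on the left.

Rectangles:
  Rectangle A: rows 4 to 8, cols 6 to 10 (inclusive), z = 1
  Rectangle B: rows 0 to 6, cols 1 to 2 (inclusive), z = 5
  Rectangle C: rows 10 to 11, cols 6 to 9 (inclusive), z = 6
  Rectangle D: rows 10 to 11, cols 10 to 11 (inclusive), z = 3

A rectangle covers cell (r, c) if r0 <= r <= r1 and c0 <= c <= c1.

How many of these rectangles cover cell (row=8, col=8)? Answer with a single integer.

Answer: 1

Derivation:
Check cell (8,8):
  A: rows 4-8 cols 6-10 -> covers
  B: rows 0-6 cols 1-2 -> outside (row miss)
  C: rows 10-11 cols 6-9 -> outside (row miss)
  D: rows 10-11 cols 10-11 -> outside (row miss)
Count covering = 1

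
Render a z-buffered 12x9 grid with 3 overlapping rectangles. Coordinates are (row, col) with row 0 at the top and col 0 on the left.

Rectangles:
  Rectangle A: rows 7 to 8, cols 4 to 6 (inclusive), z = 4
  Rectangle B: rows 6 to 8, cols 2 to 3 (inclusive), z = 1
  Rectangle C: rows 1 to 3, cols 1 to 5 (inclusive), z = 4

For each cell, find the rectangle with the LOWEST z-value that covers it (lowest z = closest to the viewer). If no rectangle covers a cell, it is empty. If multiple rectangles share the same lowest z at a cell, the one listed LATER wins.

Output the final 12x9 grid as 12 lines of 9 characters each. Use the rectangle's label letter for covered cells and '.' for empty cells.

.........
.CCCCC...
.CCCCC...
.CCCCC...
.........
.........
..BB.....
..BBAAA..
..BBAAA..
.........
.........
.........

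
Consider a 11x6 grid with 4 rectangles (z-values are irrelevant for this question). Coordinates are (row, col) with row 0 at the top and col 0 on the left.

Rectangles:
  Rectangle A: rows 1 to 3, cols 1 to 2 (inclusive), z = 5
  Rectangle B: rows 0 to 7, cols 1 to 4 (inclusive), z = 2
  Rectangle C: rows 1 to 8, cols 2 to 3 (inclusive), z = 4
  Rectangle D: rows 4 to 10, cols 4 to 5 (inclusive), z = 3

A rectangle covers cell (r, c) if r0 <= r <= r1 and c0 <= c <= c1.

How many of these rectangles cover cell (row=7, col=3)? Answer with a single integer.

Answer: 2

Derivation:
Check cell (7,3):
  A: rows 1-3 cols 1-2 -> outside (row miss)
  B: rows 0-7 cols 1-4 -> covers
  C: rows 1-8 cols 2-3 -> covers
  D: rows 4-10 cols 4-5 -> outside (col miss)
Count covering = 2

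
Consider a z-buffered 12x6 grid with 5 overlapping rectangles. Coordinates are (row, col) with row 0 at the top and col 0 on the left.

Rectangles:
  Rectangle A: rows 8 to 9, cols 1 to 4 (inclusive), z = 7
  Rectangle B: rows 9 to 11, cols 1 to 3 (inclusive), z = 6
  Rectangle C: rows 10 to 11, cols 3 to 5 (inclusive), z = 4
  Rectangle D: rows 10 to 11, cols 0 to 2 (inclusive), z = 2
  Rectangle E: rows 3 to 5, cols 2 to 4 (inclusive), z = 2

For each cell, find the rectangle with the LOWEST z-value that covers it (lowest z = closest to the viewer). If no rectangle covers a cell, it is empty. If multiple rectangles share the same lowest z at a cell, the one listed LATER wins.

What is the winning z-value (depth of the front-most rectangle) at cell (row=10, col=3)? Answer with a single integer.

Check cell (10,3):
  A: rows 8-9 cols 1-4 -> outside (row miss)
  B: rows 9-11 cols 1-3 z=6 -> covers; best now B (z=6)
  C: rows 10-11 cols 3-5 z=4 -> covers; best now C (z=4)
  D: rows 10-11 cols 0-2 -> outside (col miss)
  E: rows 3-5 cols 2-4 -> outside (row miss)
Winner: C at z=4

Answer: 4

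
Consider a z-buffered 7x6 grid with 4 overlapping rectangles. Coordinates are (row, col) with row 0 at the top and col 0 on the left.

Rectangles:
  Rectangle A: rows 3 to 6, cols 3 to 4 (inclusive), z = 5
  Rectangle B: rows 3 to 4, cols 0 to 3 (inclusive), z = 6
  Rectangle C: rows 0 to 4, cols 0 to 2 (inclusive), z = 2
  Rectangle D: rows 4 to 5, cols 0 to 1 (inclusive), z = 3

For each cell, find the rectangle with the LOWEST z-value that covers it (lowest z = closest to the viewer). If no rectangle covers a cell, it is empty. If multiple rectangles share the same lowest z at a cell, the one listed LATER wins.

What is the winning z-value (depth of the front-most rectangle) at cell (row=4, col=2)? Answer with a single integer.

Check cell (4,2):
  A: rows 3-6 cols 3-4 -> outside (col miss)
  B: rows 3-4 cols 0-3 z=6 -> covers; best now B (z=6)
  C: rows 0-4 cols 0-2 z=2 -> covers; best now C (z=2)
  D: rows 4-5 cols 0-1 -> outside (col miss)
Winner: C at z=2

Answer: 2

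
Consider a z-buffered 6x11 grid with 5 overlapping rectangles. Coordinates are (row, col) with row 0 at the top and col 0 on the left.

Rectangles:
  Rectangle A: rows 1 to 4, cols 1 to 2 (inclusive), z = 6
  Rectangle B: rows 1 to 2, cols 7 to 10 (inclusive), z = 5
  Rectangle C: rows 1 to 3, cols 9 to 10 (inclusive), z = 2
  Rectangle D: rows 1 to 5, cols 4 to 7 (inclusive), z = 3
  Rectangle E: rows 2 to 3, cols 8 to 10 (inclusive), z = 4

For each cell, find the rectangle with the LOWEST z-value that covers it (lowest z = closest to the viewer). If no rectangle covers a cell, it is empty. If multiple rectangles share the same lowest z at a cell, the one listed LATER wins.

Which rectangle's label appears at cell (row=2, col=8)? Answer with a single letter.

Answer: E

Derivation:
Check cell (2,8):
  A: rows 1-4 cols 1-2 -> outside (col miss)
  B: rows 1-2 cols 7-10 z=5 -> covers; best now B (z=5)
  C: rows 1-3 cols 9-10 -> outside (col miss)
  D: rows 1-5 cols 4-7 -> outside (col miss)
  E: rows 2-3 cols 8-10 z=4 -> covers; best now E (z=4)
Winner: E at z=4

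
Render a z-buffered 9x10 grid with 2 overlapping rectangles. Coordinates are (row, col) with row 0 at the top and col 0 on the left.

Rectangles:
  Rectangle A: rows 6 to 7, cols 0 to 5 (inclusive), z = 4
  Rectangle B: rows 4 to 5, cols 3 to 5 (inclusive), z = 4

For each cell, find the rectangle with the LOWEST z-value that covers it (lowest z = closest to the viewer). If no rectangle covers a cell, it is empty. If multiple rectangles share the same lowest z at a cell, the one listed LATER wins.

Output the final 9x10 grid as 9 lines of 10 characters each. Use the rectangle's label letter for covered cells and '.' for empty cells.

..........
..........
..........
..........
...BBB....
...BBB....
AAAAAA....
AAAAAA....
..........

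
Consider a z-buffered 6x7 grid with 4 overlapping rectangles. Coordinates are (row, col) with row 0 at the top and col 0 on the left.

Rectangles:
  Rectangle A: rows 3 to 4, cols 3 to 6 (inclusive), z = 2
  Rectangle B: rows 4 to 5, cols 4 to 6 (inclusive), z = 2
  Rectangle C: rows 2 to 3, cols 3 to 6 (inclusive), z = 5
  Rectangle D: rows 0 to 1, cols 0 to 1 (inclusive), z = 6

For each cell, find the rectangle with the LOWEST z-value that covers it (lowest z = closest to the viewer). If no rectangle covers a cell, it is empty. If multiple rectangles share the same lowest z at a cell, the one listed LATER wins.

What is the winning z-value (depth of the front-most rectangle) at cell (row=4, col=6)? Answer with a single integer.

Check cell (4,6):
  A: rows 3-4 cols 3-6 z=2 -> covers; best now A (z=2)
  B: rows 4-5 cols 4-6 z=2 -> covers; best now B (z=2)
  C: rows 2-3 cols 3-6 -> outside (row miss)
  D: rows 0-1 cols 0-1 -> outside (row miss)
Winner: B at z=2

Answer: 2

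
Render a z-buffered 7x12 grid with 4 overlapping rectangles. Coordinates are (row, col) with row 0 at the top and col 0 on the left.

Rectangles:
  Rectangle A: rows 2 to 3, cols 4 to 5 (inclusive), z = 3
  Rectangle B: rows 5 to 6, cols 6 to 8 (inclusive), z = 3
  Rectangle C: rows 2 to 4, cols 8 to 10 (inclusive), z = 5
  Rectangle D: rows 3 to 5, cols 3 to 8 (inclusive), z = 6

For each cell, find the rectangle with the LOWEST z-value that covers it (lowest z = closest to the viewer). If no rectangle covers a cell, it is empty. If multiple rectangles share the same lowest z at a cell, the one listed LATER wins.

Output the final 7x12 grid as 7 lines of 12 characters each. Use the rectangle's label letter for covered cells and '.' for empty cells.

............
............
....AA..CCC.
...DAADDCCC.
...DDDDDCCC.
...DDDBBB...
......BBB...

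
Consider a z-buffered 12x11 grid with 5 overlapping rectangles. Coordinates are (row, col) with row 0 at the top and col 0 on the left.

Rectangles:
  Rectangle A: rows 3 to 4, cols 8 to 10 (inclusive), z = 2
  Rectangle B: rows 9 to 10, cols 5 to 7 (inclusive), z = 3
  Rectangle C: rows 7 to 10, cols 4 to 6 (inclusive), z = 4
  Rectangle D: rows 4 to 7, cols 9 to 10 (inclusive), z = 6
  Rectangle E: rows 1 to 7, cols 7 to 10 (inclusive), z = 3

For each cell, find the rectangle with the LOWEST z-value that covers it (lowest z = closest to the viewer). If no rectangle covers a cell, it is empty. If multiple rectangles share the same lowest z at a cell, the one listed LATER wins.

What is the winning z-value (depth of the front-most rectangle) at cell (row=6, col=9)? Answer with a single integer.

Check cell (6,9):
  A: rows 3-4 cols 8-10 -> outside (row miss)
  B: rows 9-10 cols 5-7 -> outside (row miss)
  C: rows 7-10 cols 4-6 -> outside (row miss)
  D: rows 4-7 cols 9-10 z=6 -> covers; best now D (z=6)
  E: rows 1-7 cols 7-10 z=3 -> covers; best now E (z=3)
Winner: E at z=3

Answer: 3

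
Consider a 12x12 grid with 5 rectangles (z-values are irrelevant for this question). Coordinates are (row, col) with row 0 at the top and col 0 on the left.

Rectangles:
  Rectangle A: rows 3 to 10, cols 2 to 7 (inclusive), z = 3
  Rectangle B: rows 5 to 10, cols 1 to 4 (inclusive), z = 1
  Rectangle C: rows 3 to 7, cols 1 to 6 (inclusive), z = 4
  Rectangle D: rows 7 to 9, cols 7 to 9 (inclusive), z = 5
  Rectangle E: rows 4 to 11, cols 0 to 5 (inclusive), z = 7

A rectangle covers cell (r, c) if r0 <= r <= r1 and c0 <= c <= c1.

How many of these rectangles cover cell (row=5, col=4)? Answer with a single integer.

Check cell (5,4):
  A: rows 3-10 cols 2-7 -> covers
  B: rows 5-10 cols 1-4 -> covers
  C: rows 3-7 cols 1-6 -> covers
  D: rows 7-9 cols 7-9 -> outside (row miss)
  E: rows 4-11 cols 0-5 -> covers
Count covering = 4

Answer: 4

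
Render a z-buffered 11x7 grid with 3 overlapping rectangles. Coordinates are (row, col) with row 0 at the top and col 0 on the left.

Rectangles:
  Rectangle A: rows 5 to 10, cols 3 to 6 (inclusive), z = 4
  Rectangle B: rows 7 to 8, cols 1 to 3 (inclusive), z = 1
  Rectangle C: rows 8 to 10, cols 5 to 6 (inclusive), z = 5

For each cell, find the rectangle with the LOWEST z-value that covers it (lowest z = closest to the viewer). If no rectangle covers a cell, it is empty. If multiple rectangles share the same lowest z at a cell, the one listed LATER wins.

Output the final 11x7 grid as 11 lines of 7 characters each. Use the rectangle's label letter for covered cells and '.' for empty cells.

.......
.......
.......
.......
.......
...AAAA
...AAAA
.BBBAAA
.BBBAAA
...AAAA
...AAAA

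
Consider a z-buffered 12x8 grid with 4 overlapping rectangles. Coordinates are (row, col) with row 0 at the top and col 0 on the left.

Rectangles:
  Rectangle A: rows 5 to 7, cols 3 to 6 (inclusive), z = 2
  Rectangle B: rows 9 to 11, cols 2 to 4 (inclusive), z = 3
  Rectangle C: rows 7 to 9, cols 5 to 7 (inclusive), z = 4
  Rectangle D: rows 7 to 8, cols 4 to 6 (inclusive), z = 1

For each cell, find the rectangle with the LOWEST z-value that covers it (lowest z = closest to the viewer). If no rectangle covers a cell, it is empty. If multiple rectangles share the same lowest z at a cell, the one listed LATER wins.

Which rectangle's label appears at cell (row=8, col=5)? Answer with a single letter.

Answer: D

Derivation:
Check cell (8,5):
  A: rows 5-7 cols 3-6 -> outside (row miss)
  B: rows 9-11 cols 2-4 -> outside (row miss)
  C: rows 7-9 cols 5-7 z=4 -> covers; best now C (z=4)
  D: rows 7-8 cols 4-6 z=1 -> covers; best now D (z=1)
Winner: D at z=1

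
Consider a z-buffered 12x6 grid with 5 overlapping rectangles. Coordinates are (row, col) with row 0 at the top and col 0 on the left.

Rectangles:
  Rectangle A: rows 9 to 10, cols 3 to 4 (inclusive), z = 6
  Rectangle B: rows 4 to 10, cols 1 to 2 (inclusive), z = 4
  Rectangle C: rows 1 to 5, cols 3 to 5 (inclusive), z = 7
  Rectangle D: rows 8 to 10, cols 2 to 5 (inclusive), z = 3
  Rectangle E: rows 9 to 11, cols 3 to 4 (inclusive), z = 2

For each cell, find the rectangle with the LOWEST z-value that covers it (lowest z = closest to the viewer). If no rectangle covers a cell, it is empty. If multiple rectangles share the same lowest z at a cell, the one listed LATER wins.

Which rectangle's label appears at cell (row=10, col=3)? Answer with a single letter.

Check cell (10,3):
  A: rows 9-10 cols 3-4 z=6 -> covers; best now A (z=6)
  B: rows 4-10 cols 1-2 -> outside (col miss)
  C: rows 1-5 cols 3-5 -> outside (row miss)
  D: rows 8-10 cols 2-5 z=3 -> covers; best now D (z=3)
  E: rows 9-11 cols 3-4 z=2 -> covers; best now E (z=2)
Winner: E at z=2

Answer: E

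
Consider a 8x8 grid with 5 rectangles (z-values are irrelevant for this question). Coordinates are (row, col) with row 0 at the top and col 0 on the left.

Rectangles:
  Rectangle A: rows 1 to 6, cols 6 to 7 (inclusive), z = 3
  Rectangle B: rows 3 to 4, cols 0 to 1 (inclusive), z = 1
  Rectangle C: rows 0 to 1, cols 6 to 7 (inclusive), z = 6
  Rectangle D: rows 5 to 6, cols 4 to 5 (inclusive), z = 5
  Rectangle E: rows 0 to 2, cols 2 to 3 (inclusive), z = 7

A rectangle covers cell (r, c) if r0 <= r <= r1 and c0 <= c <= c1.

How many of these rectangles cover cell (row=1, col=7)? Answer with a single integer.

Check cell (1,7):
  A: rows 1-6 cols 6-7 -> covers
  B: rows 3-4 cols 0-1 -> outside (row miss)
  C: rows 0-1 cols 6-7 -> covers
  D: rows 5-6 cols 4-5 -> outside (row miss)
  E: rows 0-2 cols 2-3 -> outside (col miss)
Count covering = 2

Answer: 2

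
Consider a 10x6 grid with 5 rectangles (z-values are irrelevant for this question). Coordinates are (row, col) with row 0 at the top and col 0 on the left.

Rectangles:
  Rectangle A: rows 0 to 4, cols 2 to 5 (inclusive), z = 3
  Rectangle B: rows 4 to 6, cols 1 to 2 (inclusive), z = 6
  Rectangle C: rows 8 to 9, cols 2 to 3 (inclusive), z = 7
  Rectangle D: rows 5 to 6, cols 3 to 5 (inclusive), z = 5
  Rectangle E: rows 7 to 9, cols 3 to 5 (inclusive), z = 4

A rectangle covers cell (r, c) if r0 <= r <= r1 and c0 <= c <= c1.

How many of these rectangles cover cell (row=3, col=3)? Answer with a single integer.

Check cell (3,3):
  A: rows 0-4 cols 2-5 -> covers
  B: rows 4-6 cols 1-2 -> outside (row miss)
  C: rows 8-9 cols 2-3 -> outside (row miss)
  D: rows 5-6 cols 3-5 -> outside (row miss)
  E: rows 7-9 cols 3-5 -> outside (row miss)
Count covering = 1

Answer: 1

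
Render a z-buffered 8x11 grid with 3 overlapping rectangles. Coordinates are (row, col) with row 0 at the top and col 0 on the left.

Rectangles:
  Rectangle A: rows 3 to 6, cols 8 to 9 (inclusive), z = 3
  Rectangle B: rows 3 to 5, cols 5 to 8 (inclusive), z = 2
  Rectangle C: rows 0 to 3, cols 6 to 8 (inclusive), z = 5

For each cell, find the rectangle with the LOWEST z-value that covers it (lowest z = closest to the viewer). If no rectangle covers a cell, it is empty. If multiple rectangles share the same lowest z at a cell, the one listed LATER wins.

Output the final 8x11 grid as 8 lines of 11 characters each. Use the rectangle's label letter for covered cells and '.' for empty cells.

......CCC..
......CCC..
......CCC..
.....BBBBA.
.....BBBBA.
.....BBBBA.
........AA.
...........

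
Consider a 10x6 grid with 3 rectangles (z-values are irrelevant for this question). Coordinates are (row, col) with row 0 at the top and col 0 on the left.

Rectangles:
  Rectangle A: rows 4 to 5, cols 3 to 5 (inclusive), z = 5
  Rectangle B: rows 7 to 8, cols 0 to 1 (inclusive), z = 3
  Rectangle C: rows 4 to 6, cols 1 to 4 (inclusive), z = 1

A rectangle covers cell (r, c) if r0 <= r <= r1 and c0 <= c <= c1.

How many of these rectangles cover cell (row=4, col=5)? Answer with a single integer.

Check cell (4,5):
  A: rows 4-5 cols 3-5 -> covers
  B: rows 7-8 cols 0-1 -> outside (row miss)
  C: rows 4-6 cols 1-4 -> outside (col miss)
Count covering = 1

Answer: 1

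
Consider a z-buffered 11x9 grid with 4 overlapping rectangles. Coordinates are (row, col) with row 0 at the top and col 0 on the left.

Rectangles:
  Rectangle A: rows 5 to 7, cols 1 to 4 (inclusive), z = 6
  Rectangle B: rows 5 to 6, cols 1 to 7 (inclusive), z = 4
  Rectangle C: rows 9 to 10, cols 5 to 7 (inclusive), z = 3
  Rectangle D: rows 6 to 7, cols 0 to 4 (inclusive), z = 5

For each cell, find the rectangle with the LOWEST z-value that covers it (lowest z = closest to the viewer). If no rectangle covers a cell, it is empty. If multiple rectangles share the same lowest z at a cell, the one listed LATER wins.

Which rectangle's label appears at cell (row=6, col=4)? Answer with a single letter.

Check cell (6,4):
  A: rows 5-7 cols 1-4 z=6 -> covers; best now A (z=6)
  B: rows 5-6 cols 1-7 z=4 -> covers; best now B (z=4)
  C: rows 9-10 cols 5-7 -> outside (row miss)
  D: rows 6-7 cols 0-4 z=5 -> covers; best now B (z=4)
Winner: B at z=4

Answer: B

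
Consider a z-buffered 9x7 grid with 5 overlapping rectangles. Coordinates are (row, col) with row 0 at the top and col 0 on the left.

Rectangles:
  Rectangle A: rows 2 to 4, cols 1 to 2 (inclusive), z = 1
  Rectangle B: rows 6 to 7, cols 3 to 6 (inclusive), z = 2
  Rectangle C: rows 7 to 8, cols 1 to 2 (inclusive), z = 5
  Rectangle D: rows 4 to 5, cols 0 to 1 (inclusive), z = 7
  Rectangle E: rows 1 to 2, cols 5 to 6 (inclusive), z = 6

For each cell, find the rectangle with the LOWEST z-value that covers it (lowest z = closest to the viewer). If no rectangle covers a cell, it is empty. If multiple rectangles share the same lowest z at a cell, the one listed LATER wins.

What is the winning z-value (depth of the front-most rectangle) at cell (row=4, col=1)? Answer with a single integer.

Check cell (4,1):
  A: rows 2-4 cols 1-2 z=1 -> covers; best now A (z=1)
  B: rows 6-7 cols 3-6 -> outside (row miss)
  C: rows 7-8 cols 1-2 -> outside (row miss)
  D: rows 4-5 cols 0-1 z=7 -> covers; best now A (z=1)
  E: rows 1-2 cols 5-6 -> outside (row miss)
Winner: A at z=1

Answer: 1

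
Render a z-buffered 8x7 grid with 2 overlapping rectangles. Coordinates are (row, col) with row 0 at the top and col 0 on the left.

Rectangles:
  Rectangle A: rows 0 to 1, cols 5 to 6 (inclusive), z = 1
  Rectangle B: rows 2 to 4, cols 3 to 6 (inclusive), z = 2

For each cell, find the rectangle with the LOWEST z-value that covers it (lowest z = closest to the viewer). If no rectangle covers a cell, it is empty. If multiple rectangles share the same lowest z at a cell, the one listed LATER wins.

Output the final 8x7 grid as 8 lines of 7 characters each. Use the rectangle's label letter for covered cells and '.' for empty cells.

.....AA
.....AA
...BBBB
...BBBB
...BBBB
.......
.......
.......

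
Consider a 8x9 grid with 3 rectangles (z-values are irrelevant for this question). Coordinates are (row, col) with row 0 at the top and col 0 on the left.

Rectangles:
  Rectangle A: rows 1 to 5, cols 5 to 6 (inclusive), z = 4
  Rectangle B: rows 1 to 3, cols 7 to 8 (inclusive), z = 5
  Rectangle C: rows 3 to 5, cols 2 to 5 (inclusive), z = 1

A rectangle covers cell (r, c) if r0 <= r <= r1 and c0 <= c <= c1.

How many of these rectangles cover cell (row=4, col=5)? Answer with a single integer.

Check cell (4,5):
  A: rows 1-5 cols 5-6 -> covers
  B: rows 1-3 cols 7-8 -> outside (row miss)
  C: rows 3-5 cols 2-5 -> covers
Count covering = 2

Answer: 2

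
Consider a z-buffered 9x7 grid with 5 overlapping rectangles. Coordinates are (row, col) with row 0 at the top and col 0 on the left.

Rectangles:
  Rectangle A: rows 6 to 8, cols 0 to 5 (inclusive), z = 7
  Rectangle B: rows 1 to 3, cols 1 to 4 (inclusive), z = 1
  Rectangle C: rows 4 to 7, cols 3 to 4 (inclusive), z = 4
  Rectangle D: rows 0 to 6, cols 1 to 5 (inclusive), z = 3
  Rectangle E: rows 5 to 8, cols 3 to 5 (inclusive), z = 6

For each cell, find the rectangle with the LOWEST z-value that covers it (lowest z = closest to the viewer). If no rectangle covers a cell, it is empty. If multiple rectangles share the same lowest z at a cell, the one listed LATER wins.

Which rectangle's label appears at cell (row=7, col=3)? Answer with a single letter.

Answer: C

Derivation:
Check cell (7,3):
  A: rows 6-8 cols 0-5 z=7 -> covers; best now A (z=7)
  B: rows 1-3 cols 1-4 -> outside (row miss)
  C: rows 4-7 cols 3-4 z=4 -> covers; best now C (z=4)
  D: rows 0-6 cols 1-5 -> outside (row miss)
  E: rows 5-8 cols 3-5 z=6 -> covers; best now C (z=4)
Winner: C at z=4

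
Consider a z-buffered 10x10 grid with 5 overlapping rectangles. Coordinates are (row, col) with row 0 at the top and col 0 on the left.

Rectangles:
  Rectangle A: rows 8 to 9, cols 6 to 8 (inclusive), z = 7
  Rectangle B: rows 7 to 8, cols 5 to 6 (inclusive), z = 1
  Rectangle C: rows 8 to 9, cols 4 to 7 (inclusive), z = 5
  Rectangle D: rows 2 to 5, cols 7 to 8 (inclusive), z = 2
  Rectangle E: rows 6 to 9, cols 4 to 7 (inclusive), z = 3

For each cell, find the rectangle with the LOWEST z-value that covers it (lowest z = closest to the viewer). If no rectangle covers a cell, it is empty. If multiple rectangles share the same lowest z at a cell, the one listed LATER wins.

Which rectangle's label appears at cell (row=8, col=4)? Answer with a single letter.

Check cell (8,4):
  A: rows 8-9 cols 6-8 -> outside (col miss)
  B: rows 7-8 cols 5-6 -> outside (col miss)
  C: rows 8-9 cols 4-7 z=5 -> covers; best now C (z=5)
  D: rows 2-5 cols 7-8 -> outside (row miss)
  E: rows 6-9 cols 4-7 z=3 -> covers; best now E (z=3)
Winner: E at z=3

Answer: E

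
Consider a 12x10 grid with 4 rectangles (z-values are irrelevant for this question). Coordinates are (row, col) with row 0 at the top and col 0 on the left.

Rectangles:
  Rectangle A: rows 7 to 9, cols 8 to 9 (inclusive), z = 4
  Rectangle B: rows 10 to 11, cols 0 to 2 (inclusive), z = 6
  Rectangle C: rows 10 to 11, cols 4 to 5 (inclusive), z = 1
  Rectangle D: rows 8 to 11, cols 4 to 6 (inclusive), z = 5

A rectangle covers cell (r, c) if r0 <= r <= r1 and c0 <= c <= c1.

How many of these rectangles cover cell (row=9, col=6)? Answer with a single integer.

Answer: 1

Derivation:
Check cell (9,6):
  A: rows 7-9 cols 8-9 -> outside (col miss)
  B: rows 10-11 cols 0-2 -> outside (row miss)
  C: rows 10-11 cols 4-5 -> outside (row miss)
  D: rows 8-11 cols 4-6 -> covers
Count covering = 1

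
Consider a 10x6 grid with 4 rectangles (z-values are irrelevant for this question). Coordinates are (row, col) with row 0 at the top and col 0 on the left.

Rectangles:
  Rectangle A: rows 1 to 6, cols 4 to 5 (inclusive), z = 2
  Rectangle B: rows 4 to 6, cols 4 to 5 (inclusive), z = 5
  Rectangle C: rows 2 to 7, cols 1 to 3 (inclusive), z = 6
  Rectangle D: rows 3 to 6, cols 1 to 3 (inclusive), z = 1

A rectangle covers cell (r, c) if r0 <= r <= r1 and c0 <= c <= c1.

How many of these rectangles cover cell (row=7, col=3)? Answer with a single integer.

Check cell (7,3):
  A: rows 1-6 cols 4-5 -> outside (row miss)
  B: rows 4-6 cols 4-5 -> outside (row miss)
  C: rows 2-7 cols 1-3 -> covers
  D: rows 3-6 cols 1-3 -> outside (row miss)
Count covering = 1

Answer: 1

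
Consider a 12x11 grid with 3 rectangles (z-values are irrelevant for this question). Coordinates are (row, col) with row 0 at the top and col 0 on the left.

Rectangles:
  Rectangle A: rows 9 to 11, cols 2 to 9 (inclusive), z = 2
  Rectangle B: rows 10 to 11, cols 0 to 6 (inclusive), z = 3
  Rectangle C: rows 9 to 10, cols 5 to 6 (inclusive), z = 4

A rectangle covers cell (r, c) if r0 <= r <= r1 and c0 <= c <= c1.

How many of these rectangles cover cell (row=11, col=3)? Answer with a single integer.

Check cell (11,3):
  A: rows 9-11 cols 2-9 -> covers
  B: rows 10-11 cols 0-6 -> covers
  C: rows 9-10 cols 5-6 -> outside (row miss)
Count covering = 2

Answer: 2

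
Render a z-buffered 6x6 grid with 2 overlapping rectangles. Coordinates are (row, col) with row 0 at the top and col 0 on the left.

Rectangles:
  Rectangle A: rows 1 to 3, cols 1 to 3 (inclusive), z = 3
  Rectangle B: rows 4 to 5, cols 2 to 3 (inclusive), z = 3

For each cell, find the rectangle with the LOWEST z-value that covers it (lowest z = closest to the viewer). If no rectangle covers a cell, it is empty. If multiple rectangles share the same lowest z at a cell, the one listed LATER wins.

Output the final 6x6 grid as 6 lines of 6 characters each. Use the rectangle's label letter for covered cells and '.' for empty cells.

......
.AAA..
.AAA..
.AAA..
..BB..
..BB..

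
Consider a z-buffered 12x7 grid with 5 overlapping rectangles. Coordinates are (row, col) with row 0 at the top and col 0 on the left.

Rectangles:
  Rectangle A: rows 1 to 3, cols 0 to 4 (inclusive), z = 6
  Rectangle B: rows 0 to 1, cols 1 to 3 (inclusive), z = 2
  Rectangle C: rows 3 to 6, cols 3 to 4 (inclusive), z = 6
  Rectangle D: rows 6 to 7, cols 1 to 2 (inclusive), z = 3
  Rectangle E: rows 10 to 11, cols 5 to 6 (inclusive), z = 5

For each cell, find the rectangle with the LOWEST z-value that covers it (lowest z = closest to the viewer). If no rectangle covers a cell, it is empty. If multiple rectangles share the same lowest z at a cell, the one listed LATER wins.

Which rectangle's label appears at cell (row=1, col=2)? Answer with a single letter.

Answer: B

Derivation:
Check cell (1,2):
  A: rows 1-3 cols 0-4 z=6 -> covers; best now A (z=6)
  B: rows 0-1 cols 1-3 z=2 -> covers; best now B (z=2)
  C: rows 3-6 cols 3-4 -> outside (row miss)
  D: rows 6-7 cols 1-2 -> outside (row miss)
  E: rows 10-11 cols 5-6 -> outside (row miss)
Winner: B at z=2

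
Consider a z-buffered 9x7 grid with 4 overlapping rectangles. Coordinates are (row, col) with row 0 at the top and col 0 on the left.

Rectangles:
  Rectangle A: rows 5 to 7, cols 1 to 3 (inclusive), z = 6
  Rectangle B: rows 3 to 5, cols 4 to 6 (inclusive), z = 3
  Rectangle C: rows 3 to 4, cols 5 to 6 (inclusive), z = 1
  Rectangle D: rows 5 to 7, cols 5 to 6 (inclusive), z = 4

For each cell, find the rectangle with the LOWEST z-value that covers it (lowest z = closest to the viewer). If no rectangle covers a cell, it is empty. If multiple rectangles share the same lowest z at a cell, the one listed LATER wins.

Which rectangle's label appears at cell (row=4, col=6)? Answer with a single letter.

Answer: C

Derivation:
Check cell (4,6):
  A: rows 5-7 cols 1-3 -> outside (row miss)
  B: rows 3-5 cols 4-6 z=3 -> covers; best now B (z=3)
  C: rows 3-4 cols 5-6 z=1 -> covers; best now C (z=1)
  D: rows 5-7 cols 5-6 -> outside (row miss)
Winner: C at z=1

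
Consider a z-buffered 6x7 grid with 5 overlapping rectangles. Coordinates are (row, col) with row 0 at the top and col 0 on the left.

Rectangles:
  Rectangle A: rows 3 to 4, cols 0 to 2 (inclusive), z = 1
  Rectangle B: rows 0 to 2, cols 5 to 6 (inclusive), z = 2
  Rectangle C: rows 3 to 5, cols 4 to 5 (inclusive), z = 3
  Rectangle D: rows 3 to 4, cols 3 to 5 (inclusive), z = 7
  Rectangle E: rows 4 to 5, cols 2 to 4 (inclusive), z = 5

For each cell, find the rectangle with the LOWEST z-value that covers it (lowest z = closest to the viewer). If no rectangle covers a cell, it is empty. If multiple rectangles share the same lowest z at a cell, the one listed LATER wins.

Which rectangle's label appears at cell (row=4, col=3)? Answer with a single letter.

Check cell (4,3):
  A: rows 3-4 cols 0-2 -> outside (col miss)
  B: rows 0-2 cols 5-6 -> outside (row miss)
  C: rows 3-5 cols 4-5 -> outside (col miss)
  D: rows 3-4 cols 3-5 z=7 -> covers; best now D (z=7)
  E: rows 4-5 cols 2-4 z=5 -> covers; best now E (z=5)
Winner: E at z=5

Answer: E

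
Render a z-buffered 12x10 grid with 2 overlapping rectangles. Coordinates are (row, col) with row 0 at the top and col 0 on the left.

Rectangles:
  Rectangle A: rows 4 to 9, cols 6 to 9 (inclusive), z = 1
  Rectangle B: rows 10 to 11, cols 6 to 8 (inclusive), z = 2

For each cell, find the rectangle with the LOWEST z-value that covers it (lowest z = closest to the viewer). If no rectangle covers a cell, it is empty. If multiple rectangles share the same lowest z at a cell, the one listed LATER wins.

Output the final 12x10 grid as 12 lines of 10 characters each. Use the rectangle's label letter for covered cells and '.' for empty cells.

..........
..........
..........
..........
......AAAA
......AAAA
......AAAA
......AAAA
......AAAA
......AAAA
......BBB.
......BBB.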